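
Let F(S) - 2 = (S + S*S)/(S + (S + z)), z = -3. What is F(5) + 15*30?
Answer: 3194/7 ≈ 456.29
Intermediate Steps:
F(S) = 2 + (S + S²)/(-3 + 2*S) (F(S) = 2 + (S + S*S)/(S + (S - 3)) = 2 + (S + S²)/(S + (-3 + S)) = 2 + (S + S²)/(-3 + 2*S))
F(5) + 15*30 = (-6 + 5² + 5*5)/(-3 + 2*5) + 15*30 = (-6 + 25 + 25)/(-3 + 10) + 450 = 44/7 + 450 = 3194/7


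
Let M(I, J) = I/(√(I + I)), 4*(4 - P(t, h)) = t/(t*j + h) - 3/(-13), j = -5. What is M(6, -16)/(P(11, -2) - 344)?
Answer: -741*√3/251947 ≈ -0.0050941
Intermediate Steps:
P(t, h) = 205/52 - t/(4*(h - 5*t)) (P(t, h) = 4 - (t/(t*(-5) + h) - 3/(-13))/4 = 4 - (t/(-5*t + h) - 3*(-1/13))/4 = 4 - (t/(h - 5*t) + 3/13)/4 = 4 - (3/13 + t/(h - 5*t))/4 = 4 + (-3/52 - t/(4*(h - 5*t))) = 205/52 - t/(4*(h - 5*t)))
M(I, J) = √2*√I/2 (M(I, J) = I/(√(2*I)) = I/((√2*√I)) = I*(√2/(2*√I)) = √2*√I/2)
M(6, -16)/(P(11, -2) - 344) = (√2*√6/2)/((-1038*11 + 205*(-2))/(52*(-2 - 5*11)) - 344) = √3/((-11418 - 410)/(52*(-2 - 55)) - 344) = √3/((1/52)*(-11828)/(-57) - 344) = √3/((1/52)*(-1/57)*(-11828) - 344) = √3/(2957/741 - 344) = √3/(-251947/741) = -741*√3/251947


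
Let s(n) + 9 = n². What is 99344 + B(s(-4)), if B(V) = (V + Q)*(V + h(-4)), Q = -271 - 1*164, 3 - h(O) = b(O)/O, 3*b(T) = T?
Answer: 285620/3 ≈ 95207.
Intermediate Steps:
b(T) = T/3
h(O) = 8/3 (h(O) = 3 - O/3/O = 3 - 1*⅓ = 3 - ⅓ = 8/3)
Q = -435 (Q = -271 - 164 = -435)
s(n) = -9 + n²
B(V) = (-435 + V)*(8/3 + V) (B(V) = (V - 435)*(V + 8/3) = (-435 + V)*(8/3 + V))
99344 + B(s(-4)) = 99344 + (-1160 + (-9 + (-4)²)² - 1297*(-9 + (-4)²)/3) = 99344 + (-1160 + (-9 + 16)² - 1297*(-9 + 16)/3) = 99344 + (-1160 + 7² - 1297/3*7) = 99344 + (-1160 + 49 - 9079/3) = 99344 - 12412/3 = 285620/3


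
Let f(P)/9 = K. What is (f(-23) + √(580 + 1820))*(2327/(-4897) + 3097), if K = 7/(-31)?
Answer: -955311966/151807 + 303273640*√6/4897 ≈ 1.4541e+5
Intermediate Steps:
K = -7/31 (K = 7*(-1/31) = -7/31 ≈ -0.22581)
f(P) = -63/31 (f(P) = 9*(-7/31) = -63/31)
(f(-23) + √(580 + 1820))*(2327/(-4897) + 3097) = (-63/31 + √(580 + 1820))*(2327/(-4897) + 3097) = (-63/31 + √2400)*(2327*(-1/4897) + 3097) = (-63/31 + 20*√6)*(-2327/4897 + 3097) = (-63/31 + 20*√6)*(15163682/4897) = -955311966/151807 + 303273640*√6/4897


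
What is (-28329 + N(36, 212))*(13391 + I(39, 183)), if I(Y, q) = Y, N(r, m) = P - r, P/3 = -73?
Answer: -383883120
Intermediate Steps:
P = -219 (P = 3*(-73) = -219)
N(r, m) = -219 - r
(-28329 + N(36, 212))*(13391 + I(39, 183)) = (-28329 + (-219 - 1*36))*(13391 + 39) = (-28329 + (-219 - 36))*13430 = (-28329 - 255)*13430 = -28584*13430 = -383883120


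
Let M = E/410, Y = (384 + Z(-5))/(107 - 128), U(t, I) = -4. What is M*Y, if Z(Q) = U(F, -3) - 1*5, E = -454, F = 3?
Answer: 5675/287 ≈ 19.774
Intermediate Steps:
Z(Q) = -9 (Z(Q) = -4 - 1*5 = -4 - 5 = -9)
Y = -125/7 (Y = (384 - 9)/(107 - 128) = 375/(-21) = 375*(-1/21) = -125/7 ≈ -17.857)
M = -227/205 (M = -454/410 = -454*1/410 = -227/205 ≈ -1.1073)
M*Y = -227/205*(-125/7) = 5675/287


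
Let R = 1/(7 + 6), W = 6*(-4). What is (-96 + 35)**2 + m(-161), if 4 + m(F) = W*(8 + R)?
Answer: 45801/13 ≈ 3523.2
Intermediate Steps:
W = -24
R = 1/13 ≈ 0.076923
m(F) = -2572/13 (m(F) = -4 - 24*(8 + 1/13) = -4 - 24*105/13 = -4 - 2520/13 = -2572/13)
(-96 + 35)**2 + m(-161) = (-96 + 35)**2 - 2572/13 = (-61)**2 - 2572/13 = 3721 - 2572/13 = 45801/13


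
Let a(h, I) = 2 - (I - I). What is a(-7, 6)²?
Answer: 4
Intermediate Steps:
a(h, I) = 2 (a(h, I) = 2 - 1*0 = 2 + 0 = 2)
a(-7, 6)² = 2² = 4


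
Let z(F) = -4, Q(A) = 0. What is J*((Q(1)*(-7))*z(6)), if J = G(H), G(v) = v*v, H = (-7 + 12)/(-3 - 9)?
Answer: 0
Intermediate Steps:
H = -5/12 (H = 5/(-12) = 5*(-1/12) = -5/12 ≈ -0.41667)
G(v) = v**2
J = 25/144 (J = (-5/12)**2 = 25/144 ≈ 0.17361)
J*((Q(1)*(-7))*z(6)) = 25*((0*(-7))*(-4))/144 = 25*(0*(-4))/144 = (25/144)*0 = 0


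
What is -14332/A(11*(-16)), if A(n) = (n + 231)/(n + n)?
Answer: 458624/5 ≈ 91725.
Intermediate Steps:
A(n) = (231 + n)/(2*n) (A(n) = (231 + n)/((2*n)) = (231 + n)*(1/(2*n)) = (231 + n)/(2*n))
-14332/A(11*(-16)) = -14332*(-352/(231 + 11*(-16))) = -14332*(-352/(231 - 176)) = -14332/((1/2)*(-1/176)*55) = -14332/(-5/32) = -14332*(-32/5) = 458624/5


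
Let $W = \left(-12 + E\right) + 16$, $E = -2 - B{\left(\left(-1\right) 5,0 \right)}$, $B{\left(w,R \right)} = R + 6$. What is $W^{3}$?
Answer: $-64$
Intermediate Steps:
$B{\left(w,R \right)} = 6 + R$
$E = -8$ ($E = -2 - \left(6 + 0\right) = -2 - 6 = -8$)
$W = -4$ ($W = \left(-12 - 8\right) + 16 = -20 + 16 = -4$)
$W^{3} = \left(-4\right)^{3} = -64$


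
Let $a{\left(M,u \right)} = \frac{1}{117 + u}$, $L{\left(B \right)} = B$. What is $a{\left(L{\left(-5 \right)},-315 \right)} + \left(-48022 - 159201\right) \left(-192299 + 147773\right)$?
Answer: $\frac{1826908637003}{198} \approx 9.2268 \cdot 10^{9}$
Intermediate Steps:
$a{\left(L{\left(-5 \right)},-315 \right)} + \left(-48022 - 159201\right) \left(-192299 + 147773\right) = \frac{1}{117 - 315} + \left(-48022 - 159201\right) \left(-192299 + 147773\right) = \frac{1}{-198} - -9226811298 = - \frac{1}{198} + 9226811298 = \frac{1826908637003}{198}$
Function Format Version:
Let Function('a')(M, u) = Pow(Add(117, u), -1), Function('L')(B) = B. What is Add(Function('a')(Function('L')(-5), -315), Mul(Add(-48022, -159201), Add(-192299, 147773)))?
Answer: Rational(1826908637003, 198) ≈ 9.2268e+9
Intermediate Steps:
Add(Function('a')(Function('L')(-5), -315), Mul(Add(-48022, -159201), Add(-192299, 147773))) = Add(Pow(Add(117, -315), -1), Mul(Add(-48022, -159201), Add(-192299, 147773))) = Add(Pow(-198, -1), Mul(-207223, -44526)) = Add(Rational(-1, 198), 9226811298) = Rational(1826908637003, 198)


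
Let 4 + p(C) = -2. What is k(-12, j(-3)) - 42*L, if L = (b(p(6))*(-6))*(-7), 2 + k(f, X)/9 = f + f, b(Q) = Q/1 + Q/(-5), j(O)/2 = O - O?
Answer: 41166/5 ≈ 8233.2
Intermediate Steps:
p(C) = -6 (p(C) = -4 - 2 = -6)
j(O) = 0 (j(O) = 2*(O - O) = 2*0 = 0)
b(Q) = 4*Q/5 (b(Q) = Q*1 + Q*(-1/5) = Q - Q/5 = 4*Q/5)
k(f, X) = -18 + 18*f (k(f, X) = -18 + 9*(f + f) = -18 + 9*(2*f) = -18 + 18*f)
L = -1008/5 (L = (((4/5)*(-6))*(-6))*(-7) = -24/5*(-6)*(-7) = (144/5)*(-7) = -1008/5 ≈ -201.60)
k(-12, j(-3)) - 42*L = (-18 + 18*(-12)) - 42*(-1008/5) = (-18 - 216) + 42336/5 = -234 + 42336/5 = 41166/5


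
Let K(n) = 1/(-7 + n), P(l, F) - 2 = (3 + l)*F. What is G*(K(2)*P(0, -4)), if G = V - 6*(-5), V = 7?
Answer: 74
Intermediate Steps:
P(l, F) = 2 + F*(3 + l) (P(l, F) = 2 + (3 + l)*F = 2 + F*(3 + l))
G = 37 (G = 7 - 6*(-5) = 7 + 30 = 37)
G*(K(2)*P(0, -4)) = 37*((2 + 3*(-4) - 4*0)/(-7 + 2)) = 37*((2 - 12 + 0)/(-5)) = 37*(-⅕*(-10)) = 37*2 = 74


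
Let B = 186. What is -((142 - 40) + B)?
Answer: -288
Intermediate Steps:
-((142 - 40) + B) = -((142 - 40) + 186) = -(102 + 186) = -1*288 = -288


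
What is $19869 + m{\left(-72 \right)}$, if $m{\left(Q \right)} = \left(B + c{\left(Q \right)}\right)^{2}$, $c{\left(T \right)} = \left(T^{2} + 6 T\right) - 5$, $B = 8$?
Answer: $22629894$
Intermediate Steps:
$c{\left(T \right)} = -5 + T^{2} + 6 T$
$m{\left(Q \right)} = \left(3 + Q^{2} + 6 Q\right)^{2}$ ($m{\left(Q \right)} = \left(8 + \left(-5 + Q^{2} + 6 Q\right)\right)^{2} = \left(3 + Q^{2} + 6 Q\right)^{2}$)
$19869 + m{\left(-72 \right)} = 19869 + \left(3 + \left(-72\right)^{2} + 6 \left(-72\right)\right)^{2} = 19869 + \left(3 + 5184 - 432\right)^{2} = 19869 + 4755^{2} = 19869 + 22610025 = 22629894$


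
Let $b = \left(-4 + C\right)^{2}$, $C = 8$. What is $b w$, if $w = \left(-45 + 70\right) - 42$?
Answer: $-272$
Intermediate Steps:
$w = -17$ ($w = 25 - 42 = -17$)
$b = 16$ ($b = \left(-4 + 8\right)^{2} = 4^{2} = 16$)
$b w = 16 \left(-17\right) = -272$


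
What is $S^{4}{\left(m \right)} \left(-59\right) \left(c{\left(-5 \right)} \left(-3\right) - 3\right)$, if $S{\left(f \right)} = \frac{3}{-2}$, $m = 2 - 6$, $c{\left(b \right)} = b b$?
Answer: $\frac{186381}{8} \approx 23298.0$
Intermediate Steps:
$c{\left(b \right)} = b^{2}$
$m = -4$ ($m = 2 - 6 = -4$)
$S{\left(f \right)} = - \frac{3}{2}$ ($S{\left(f \right)} = 3 \left(- \frac{1}{2}\right) = - \frac{3}{2}$)
$S^{4}{\left(m \right)} \left(-59\right) \left(c{\left(-5 \right)} \left(-3\right) - 3\right) = \left(- \frac{3}{2}\right)^{4} \left(-59\right) \left(\left(-5\right)^{2} \left(-3\right) - 3\right) = \frac{81}{16} \left(-59\right) \left(25 \left(-3\right) - 3\right) = - \frac{4779 \left(-75 - 3\right)}{16} = \left(- \frac{4779}{16}\right) \left(-78\right) = \frac{186381}{8}$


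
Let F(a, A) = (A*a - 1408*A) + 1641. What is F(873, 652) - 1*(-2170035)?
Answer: 1822856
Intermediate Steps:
F(a, A) = 1641 - 1408*A + A*a (F(a, A) = (-1408*A + A*a) + 1641 = 1641 - 1408*A + A*a)
F(873, 652) - 1*(-2170035) = (1641 - 1408*652 + 652*873) - 1*(-2170035) = (1641 - 918016 + 569196) + 2170035 = -347179 + 2170035 = 1822856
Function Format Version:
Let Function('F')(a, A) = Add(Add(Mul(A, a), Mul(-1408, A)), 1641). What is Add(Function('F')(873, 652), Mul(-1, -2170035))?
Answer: 1822856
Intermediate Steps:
Function('F')(a, A) = Add(1641, Mul(-1408, A), Mul(A, a)) (Function('F')(a, A) = Add(Add(Mul(-1408, A), Mul(A, a)), 1641) = Add(1641, Mul(-1408, A), Mul(A, a)))
Add(Function('F')(873, 652), Mul(-1, -2170035)) = Add(Add(1641, Mul(-1408, 652), Mul(652, 873)), Mul(-1, -2170035)) = Add(Add(1641, -918016, 569196), 2170035) = Add(-347179, 2170035) = 1822856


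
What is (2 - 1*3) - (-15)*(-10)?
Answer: -151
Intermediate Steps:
(2 - 1*3) - (-15)*(-10) = (2 - 3) - 15*10 = -1 - 150 = -151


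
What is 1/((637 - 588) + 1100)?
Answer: 1/1149 ≈ 0.00087032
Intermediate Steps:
1/((637 - 588) + 1100) = 1/(49 + 1100) = 1/1149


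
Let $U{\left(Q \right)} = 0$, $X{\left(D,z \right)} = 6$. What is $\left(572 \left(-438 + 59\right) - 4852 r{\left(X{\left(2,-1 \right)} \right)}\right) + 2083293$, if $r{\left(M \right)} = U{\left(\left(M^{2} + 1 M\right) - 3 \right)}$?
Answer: $1866505$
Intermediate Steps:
$r{\left(M \right)} = 0$
$\left(572 \left(-438 + 59\right) - 4852 r{\left(X{\left(2,-1 \right)} \right)}\right) + 2083293 = \left(572 \left(-438 + 59\right) - 0\right) + 2083293 = \left(572 \left(-379\right) + 0\right) + 2083293 = \left(-216788 + 0\right) + 2083293 = -216788 + 2083293 = 1866505$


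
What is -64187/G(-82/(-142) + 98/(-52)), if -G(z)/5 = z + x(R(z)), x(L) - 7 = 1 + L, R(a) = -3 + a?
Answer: 59244601/11010 ≈ 5381.0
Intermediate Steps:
x(L) = 8 + L (x(L) = 7 + (1 + L) = 8 + L)
G(z) = -25 - 10*z (G(z) = -5*(z + (8 + (-3 + z))) = -5*(z + (5 + z)) = -5*(5 + 2*z) = -25 - 10*z)
-64187/G(-82/(-142) + 98/(-52)) = -64187/(-25 - 10*(-82/(-142) + 98/(-52))) = -64187/(-25 - 10*(-82*(-1/142) + 98*(-1/52))) = -64187/(-25 - 10*(41/71 - 49/26)) = -64187/(-25 - 10*(-2413/1846)) = -64187/(-25 + 12065/923) = -64187/(-11010/923) = -64187*(-923/11010) = 59244601/11010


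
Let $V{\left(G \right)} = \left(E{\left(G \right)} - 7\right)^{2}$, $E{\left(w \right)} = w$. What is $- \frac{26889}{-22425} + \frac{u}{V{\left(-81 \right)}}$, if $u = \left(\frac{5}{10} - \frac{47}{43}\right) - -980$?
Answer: $\frac{6598826367}{4978230400} \approx 1.3255$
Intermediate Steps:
$V{\left(G \right)} = \left(-7 + G\right)^{2}$ ($V{\left(G \right)} = \left(G - 7\right)^{2} = \left(-7 + G\right)^{2}$)
$u = \frac{84229}{86}$ ($u = \left(5 \cdot \frac{1}{10} - \frac{47}{43}\right) + 980 = \left(\frac{1}{2} - \frac{47}{43}\right) + 980 = - \frac{51}{86} + 980 = \frac{84229}{86} \approx 979.41$)
$- \frac{26889}{-22425} + \frac{u}{V{\left(-81 \right)}} = - \frac{26889}{-22425} + \frac{84229}{86 \left(-7 - 81\right)^{2}} = \left(-26889\right) \left(- \frac{1}{22425}\right) + \frac{84229}{86 \left(-88\right)^{2}} = \frac{8963}{7475} + \frac{84229}{86 \cdot 7744} = \frac{8963}{7475} + \frac{84229}{86} \cdot \frac{1}{7744} = \frac{8963}{7475} + \frac{84229}{665984} = \frac{6598826367}{4978230400}$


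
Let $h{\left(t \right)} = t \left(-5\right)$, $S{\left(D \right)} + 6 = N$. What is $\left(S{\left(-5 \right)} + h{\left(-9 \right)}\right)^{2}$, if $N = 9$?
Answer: $2304$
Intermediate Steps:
$S{\left(D \right)} = 3$ ($S{\left(D \right)} = -6 + 9 = 3$)
$h{\left(t \right)} = - 5 t$
$\left(S{\left(-5 \right)} + h{\left(-9 \right)}\right)^{2} = \left(3 - -45\right)^{2} = \left(3 + 45\right)^{2} = 48^{2} = 2304$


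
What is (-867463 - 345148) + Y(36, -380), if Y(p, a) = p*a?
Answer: -1226291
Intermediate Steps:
Y(p, a) = a*p
(-867463 - 345148) + Y(36, -380) = (-867463 - 345148) - 380*36 = -1212611 - 13680 = -1226291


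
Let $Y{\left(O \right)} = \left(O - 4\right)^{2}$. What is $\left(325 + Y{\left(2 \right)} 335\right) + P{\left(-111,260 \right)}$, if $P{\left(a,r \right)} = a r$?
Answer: $-27195$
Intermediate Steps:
$Y{\left(O \right)} = \left(-4 + O\right)^{2}$
$\left(325 + Y{\left(2 \right)} 335\right) + P{\left(-111,260 \right)} = \left(325 + \left(-4 + 2\right)^{2} \cdot 335\right) - 28860 = \left(325 + \left(-2\right)^{2} \cdot 335\right) - 28860 = \left(325 + 4 \cdot 335\right) - 28860 = \left(325 + 1340\right) - 28860 = 1665 - 28860 = -27195$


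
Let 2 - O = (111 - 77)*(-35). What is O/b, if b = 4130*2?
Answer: 298/2065 ≈ 0.14431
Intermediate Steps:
b = 8260
O = 1192 (O = 2 - (111 - 77)*(-35) = 2 - 34*(-35) = 2 - 1*(-1190) = 2 + 1190 = 1192)
O/b = 1192/8260 = 1192*(1/8260) = 298/2065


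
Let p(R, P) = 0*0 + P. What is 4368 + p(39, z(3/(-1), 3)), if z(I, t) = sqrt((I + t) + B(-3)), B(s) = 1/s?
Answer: 4368 + I*sqrt(3)/3 ≈ 4368.0 + 0.57735*I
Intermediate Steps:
B(s) = 1/s
z(I, t) = sqrt(-1/3 + I + t) (z(I, t) = sqrt((I + t) + 1/(-3)) = sqrt((I + t) - 1/3) = sqrt(-1/3 + I + t))
p(R, P) = P (p(R, P) = 0 + P = P)
4368 + p(39, z(3/(-1), 3)) = 4368 + sqrt(-3 + 9*(3/(-1)) + 9*3)/3 = 4368 + sqrt(-3 + 9*(3*(-1)) + 27)/3 = 4368 + sqrt(-3 + 9*(-3) + 27)/3 = 4368 + sqrt(-3 - 27 + 27)/3 = 4368 + sqrt(-3)/3 = 4368 + (I*sqrt(3))/3 = 4368 + I*sqrt(3)/3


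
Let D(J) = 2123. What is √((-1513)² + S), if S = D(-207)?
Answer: 6*√63647 ≈ 1513.7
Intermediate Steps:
S = 2123
√((-1513)² + S) = √((-1513)² + 2123) = √(2289169 + 2123) = √2291292 = 6*√63647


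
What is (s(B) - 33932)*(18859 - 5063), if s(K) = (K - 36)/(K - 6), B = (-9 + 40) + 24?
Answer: -22937905604/49 ≈ -4.6812e+8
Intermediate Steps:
B = 55 (B = 31 + 24 = 55)
s(K) = (-36 + K)/(-6 + K)
(s(B) - 33932)*(18859 - 5063) = ((-36 + 55)/(-6 + 55) - 33932)*(18859 - 5063) = (19/49 - 33932)*13796 = -1662649/49*13796 = -22937905604/49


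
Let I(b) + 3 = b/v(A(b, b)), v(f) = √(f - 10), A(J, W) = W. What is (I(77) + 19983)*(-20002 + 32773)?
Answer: 255164580 + 983367*√67/67 ≈ 2.5528e+8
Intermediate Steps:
v(f) = √(-10 + f)
I(b) = -3 + b/√(-10 + b) (I(b) = -3 + b/(√(-10 + b)) = -3 + b/√(-10 + b))
(I(77) + 19983)*(-20002 + 32773) = ((-3 + 77/√(-10 + 77)) + 19983)*(-20002 + 32773) = ((-3 + 77/√67) + 19983)*12771 = ((-3 + 77*(√67/67)) + 19983)*12771 = ((-3 + 77*√67/67) + 19983)*12771 = (19980 + 77*√67/67)*12771 = 255164580 + 983367*√67/67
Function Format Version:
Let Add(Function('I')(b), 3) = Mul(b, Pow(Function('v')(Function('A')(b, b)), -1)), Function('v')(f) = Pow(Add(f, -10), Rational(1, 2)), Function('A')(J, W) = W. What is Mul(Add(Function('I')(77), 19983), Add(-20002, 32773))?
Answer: Add(255164580, Mul(Rational(983367, 67), Pow(67, Rational(1, 2)))) ≈ 2.5528e+8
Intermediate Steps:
Function('v')(f) = Pow(Add(-10, f), Rational(1, 2))
Function('I')(b) = Add(-3, Mul(b, Pow(Add(-10, b), Rational(-1, 2)))) (Function('I')(b) = Add(-3, Mul(b, Pow(Pow(Add(-10, b), Rational(1, 2)), -1))) = Add(-3, Mul(b, Pow(Add(-10, b), Rational(-1, 2)))))
Mul(Add(Function('I')(77), 19983), Add(-20002, 32773)) = Mul(Add(Add(-3, Mul(77, Pow(Add(-10, 77), Rational(-1, 2)))), 19983), Add(-20002, 32773)) = Mul(Add(Add(-3, Mul(77, Pow(67, Rational(-1, 2)))), 19983), 12771) = Mul(Add(Add(-3, Mul(77, Mul(Rational(1, 67), Pow(67, Rational(1, 2))))), 19983), 12771) = Mul(Add(Add(-3, Mul(Rational(77, 67), Pow(67, Rational(1, 2)))), 19983), 12771) = Mul(Add(19980, Mul(Rational(77, 67), Pow(67, Rational(1, 2)))), 12771) = Add(255164580, Mul(Rational(983367, 67), Pow(67, Rational(1, 2))))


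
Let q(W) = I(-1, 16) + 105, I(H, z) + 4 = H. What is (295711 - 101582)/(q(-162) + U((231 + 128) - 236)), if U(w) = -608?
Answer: -194129/508 ≈ -382.14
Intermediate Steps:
I(H, z) = -4 + H
q(W) = 100 (q(W) = (-4 - 1) + 105 = -5 + 105 = 100)
(295711 - 101582)/(q(-162) + U((231 + 128) - 236)) = (295711 - 101582)/(100 - 608) = 194129/(-508) = 194129*(-1/508) = -194129/508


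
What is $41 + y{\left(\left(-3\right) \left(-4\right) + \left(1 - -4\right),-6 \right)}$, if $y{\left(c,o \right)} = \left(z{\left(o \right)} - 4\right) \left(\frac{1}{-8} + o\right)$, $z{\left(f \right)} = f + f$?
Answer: $139$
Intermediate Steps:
$z{\left(f \right)} = 2 f$
$y{\left(c,o \right)} = \left(-4 + 2 o\right) \left(- \frac{1}{8} + o\right)$ ($y{\left(c,o \right)} = \left(2 o - 4\right) \left(\frac{1}{-8} + o\right) = \left(-4 + 2 o\right) \left(- \frac{1}{8} + o\right)$)
$41 + y{\left(\left(-3\right) \left(-4\right) + \left(1 - -4\right),-6 \right)} = 41 + \left(\frac{1}{2} + 2 \left(-6\right)^{2} - - \frac{51}{2}\right) = 41 + \left(\frac{1}{2} + 2 \cdot 36 + \frac{51}{2}\right) = 41 + \left(\frac{1}{2} + 72 + \frac{51}{2}\right) = 41 + 98 = 139$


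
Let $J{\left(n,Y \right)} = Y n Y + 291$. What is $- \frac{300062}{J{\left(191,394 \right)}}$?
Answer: $- \frac{300062}{29650367} \approx -0.01012$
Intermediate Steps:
$J{\left(n,Y \right)} = 291 + n Y^{2}$ ($J{\left(n,Y \right)} = n Y^{2} + 291 = 291 + n Y^{2}$)
$- \frac{300062}{J{\left(191,394 \right)}} = - \frac{300062}{291 + 191 \cdot 394^{2}} = - \frac{300062}{291 + 191 \cdot 155236} = - \frac{300062}{291 + 29650076} = - \frac{300062}{29650367}$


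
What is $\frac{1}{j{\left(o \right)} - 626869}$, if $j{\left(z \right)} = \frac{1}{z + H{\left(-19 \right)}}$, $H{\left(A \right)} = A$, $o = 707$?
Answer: $- \frac{688}{431285871} \approx -1.5952 \cdot 10^{-6}$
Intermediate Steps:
$j{\left(z \right)} = \frac{1}{-19 + z}$ ($j{\left(z \right)} = \frac{1}{z - 19} = \frac{1}{-19 + z}$)
$\frac{1}{j{\left(o \right)} - 626869} = \frac{1}{\frac{1}{-19 + 707} - 626869} = \frac{1}{\frac{1}{688} - 626869} = \frac{1}{- \frac{431285871}{688}} = - \frac{688}{431285871}$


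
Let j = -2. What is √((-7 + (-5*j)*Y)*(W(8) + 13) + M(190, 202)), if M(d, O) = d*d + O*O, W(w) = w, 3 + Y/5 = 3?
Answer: √76757 ≈ 277.05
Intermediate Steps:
Y = 0 (Y = -15 + 5*3 = -15 + 15 = 0)
M(d, O) = O² + d² (M(d, O) = d² + O² = O² + d²)
√((-7 + (-5*j)*Y)*(W(8) + 13) + M(190, 202)) = √((-7 - 5*(-2)*0)*(8 + 13) + (202² + 190²)) = √((-7 + 10*0)*21 + (40804 + 36100)) = √((-7 + 0)*21 + 76904) = √(-7*21 + 76904) = √(-147 + 76904) = √76757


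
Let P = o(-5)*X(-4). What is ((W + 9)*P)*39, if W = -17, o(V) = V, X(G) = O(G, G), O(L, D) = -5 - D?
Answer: -1560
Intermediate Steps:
X(G) = -5 - G
P = 5 (P = -5*(-5 - 1*(-4)) = -5*(-5 + 4) = -5*(-1) = 5)
((W + 9)*P)*39 = ((-17 + 9)*5)*39 = -8*5*39 = -40*39 = -1560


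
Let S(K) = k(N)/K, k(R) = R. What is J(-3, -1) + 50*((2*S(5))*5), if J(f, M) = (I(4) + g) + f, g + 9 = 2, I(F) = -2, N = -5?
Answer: -512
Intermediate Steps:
g = -7 (g = -9 + 2 = -7)
S(K) = -5/K
J(f, M) = -9 + f (J(f, M) = (-2 - 7) + f = -9 + f)
J(-3, -1) + 50*((2*S(5))*5) = (-9 - 3) + 50*((2*(-5/5))*5) = -12 + 50*((2*(-5*⅕))*5) = -12 + 50*((2*(-1))*5) = -12 + 50*(-2*5) = -12 + 50*(-10) = -12 - 500 = -512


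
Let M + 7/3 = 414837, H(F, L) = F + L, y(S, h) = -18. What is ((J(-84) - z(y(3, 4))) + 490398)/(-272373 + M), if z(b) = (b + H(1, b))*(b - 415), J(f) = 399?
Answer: 1426926/427385 ≈ 3.3387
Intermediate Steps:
M = 1244504/3 (M = -7/3 + 414837 = 1244504/3 ≈ 4.1483e+5)
z(b) = (1 + 2*b)*(-415 + b) (z(b) = (b + (1 + b))*(b - 415) = (1 + 2*b)*(-415 + b))
((J(-84) - z(y(3, 4))) + 490398)/(-272373 + M) = ((399 - (-415 - 829*(-18) + 2*(-18)²)) + 490398)/(-272373 + 1244504/3) = ((399 - (-415 + 14922 + 2*324)) + 490398)/(427385/3) = ((399 - (-415 + 14922 + 648)) + 490398)*(3/427385) = ((399 - 1*15155) + 490398)*(3/427385) = ((399 - 15155) + 490398)*(3/427385) = (-14756 + 490398)*(3/427385) = 475642*(3/427385) = 1426926/427385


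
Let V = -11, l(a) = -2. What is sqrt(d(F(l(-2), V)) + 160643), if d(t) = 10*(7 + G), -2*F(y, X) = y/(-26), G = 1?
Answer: sqrt(160723) ≈ 400.90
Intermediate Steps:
F(y, X) = y/52 (F(y, X) = -y/(2*(-26)) = -y*(-1)/(2*26) = -(-1)*y/52 = y/52)
d(t) = 80 (d(t) = 10*(7 + 1) = 10*8 = 80)
sqrt(d(F(l(-2), V)) + 160643) = sqrt(80 + 160643) = sqrt(160723)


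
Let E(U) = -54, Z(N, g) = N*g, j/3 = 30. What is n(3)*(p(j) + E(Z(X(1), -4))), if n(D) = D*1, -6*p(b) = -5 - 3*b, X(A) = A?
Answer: -49/2 ≈ -24.500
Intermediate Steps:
j = 90 (j = 3*30 = 90)
p(b) = ⅚ + b/2 (p(b) = -(-5 - 3*b)/6 = ⅚ + b/2)
n(D) = D
n(3)*(p(j) + E(Z(X(1), -4))) = 3*((⅚ + (½)*90) - 54) = 3*((⅚ + 45) - 54) = 3*(275/6 - 54) = 3*(-49/6) = -49/2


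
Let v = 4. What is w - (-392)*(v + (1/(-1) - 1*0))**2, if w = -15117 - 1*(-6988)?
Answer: -4601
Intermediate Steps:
w = -8129 (w = -15117 + 6988 = -8129)
w - (-392)*(v + (1/(-1) - 1*0))**2 = -8129 - (-392)*(4 + (1/(-1) - 1*0))**2 = -8129 - (-392)*(4 + (-1 + 0))**2 = -8129 - (-392)*(4 - 1)**2 = -8129 - (-392)*3**2 = -8129 - (-392)*9 = -8129 - 1*(-3528) = -8129 + 3528 = -4601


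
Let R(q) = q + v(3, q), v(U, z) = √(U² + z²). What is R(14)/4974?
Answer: 7/2487 + √205/4974 ≈ 0.0056932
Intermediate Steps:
R(q) = q + √(9 + q²) (R(q) = q + √(3² + q²) = q + √(9 + q²))
R(14)/4974 = (14 + √(9 + 14²))/4974 = (14 + √(9 + 196))*(1/4974) = (14 + √205)*(1/4974) = 7/2487 + √205/4974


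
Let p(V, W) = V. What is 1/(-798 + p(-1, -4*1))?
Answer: -1/799 ≈ -0.0012516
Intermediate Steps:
1/(-798 + p(-1, -4*1)) = 1/(-798 - 1) = 1/(-799) = -1/799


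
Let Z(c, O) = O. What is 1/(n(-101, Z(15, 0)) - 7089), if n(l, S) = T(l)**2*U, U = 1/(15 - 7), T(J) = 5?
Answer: -8/56687 ≈ -0.00014113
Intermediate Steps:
U = 1/8 ≈ 0.12500
n(l, S) = 25/8 (n(l, S) = 5**2*(1/8) = 25*(1/8) = 25/8)
1/(n(-101, Z(15, 0)) - 7089) = 1/(25/8 - 7089) = 1/(-56687/8) = -8/56687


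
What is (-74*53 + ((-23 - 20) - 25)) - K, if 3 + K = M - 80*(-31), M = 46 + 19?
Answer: -6532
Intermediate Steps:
M = 65
K = 2542 (K = -3 + (65 - 80*(-31)) = -3 + (65 + 2480) = -3 + 2545 = 2542)
(-74*53 + ((-23 - 20) - 25)) - K = (-74*53 + ((-23 - 20) - 25)) - 1*2542 = (-3922 + (-43 - 25)) - 2542 = (-3922 - 68) - 2542 = -3990 - 2542 = -6532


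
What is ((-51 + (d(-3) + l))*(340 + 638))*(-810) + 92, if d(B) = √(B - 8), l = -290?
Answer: 270133472 - 792180*I*√11 ≈ 2.7013e+8 - 2.6274e+6*I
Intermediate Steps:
d(B) = √(-8 + B)
((-51 + (d(-3) + l))*(340 + 638))*(-810) + 92 = ((-51 + (√(-8 - 3) - 290))*(340 + 638))*(-810) + 92 = ((-51 + (√(-11) - 290))*978)*(-810) + 92 = ((-51 + (I*√11 - 290))*978)*(-810) + 92 = ((-51 + (-290 + I*√11))*978)*(-810) + 92 = ((-341 + I*√11)*978)*(-810) + 92 = (-333498 + 978*I*√11)*(-810) + 92 = (270133380 - 792180*I*√11) + 92 = 270133472 - 792180*I*√11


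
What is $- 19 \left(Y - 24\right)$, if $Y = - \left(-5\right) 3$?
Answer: $171$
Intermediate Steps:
$Y = 15$ ($Y = \left(-1\right) \left(-15\right) = 15$)
$- 19 \left(Y - 24\right) = - 19 \left(15 - 24\right) = \left(-19\right) \left(-9\right) = 171$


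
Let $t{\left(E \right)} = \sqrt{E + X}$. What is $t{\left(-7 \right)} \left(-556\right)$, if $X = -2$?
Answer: $- 1668 i \approx - 1668.0 i$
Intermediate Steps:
$t{\left(E \right)} = \sqrt{-2 + E}$ ($t{\left(E \right)} = \sqrt{E - 2} = \sqrt{-2 + E}$)
$t{\left(-7 \right)} \left(-556\right) = \sqrt{-2 - 7} \left(-556\right) = \sqrt{-9} \left(-556\right) = 3 i \left(-556\right) = - 1668 i$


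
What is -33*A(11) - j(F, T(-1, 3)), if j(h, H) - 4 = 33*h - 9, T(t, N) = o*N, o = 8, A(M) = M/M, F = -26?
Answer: 830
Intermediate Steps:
A(M) = 1
T(t, N) = 8*N
j(h, H) = -5 + 33*h (j(h, H) = 4 + (33*h - 9) = 4 + (-9 + 33*h) = -5 + 33*h)
-33*A(11) - j(F, T(-1, 3)) = -33*1 - (-5 + 33*(-26)) = -33 - (-5 - 858) = -33 - 1*(-863) = -33 + 863 = 830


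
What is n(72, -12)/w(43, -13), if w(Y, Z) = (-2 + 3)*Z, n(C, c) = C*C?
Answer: -5184/13 ≈ -398.77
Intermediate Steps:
n(C, c) = C**2
w(Y, Z) = Z (w(Y, Z) = 1*Z = Z)
n(72, -12)/w(43, -13) = 72**2/(-13) = 5184*(-1/13) = -5184/13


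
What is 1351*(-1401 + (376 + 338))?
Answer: -928137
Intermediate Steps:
1351*(-1401 + (376 + 338)) = 1351*(-1401 + 714) = 1351*(-687) = -928137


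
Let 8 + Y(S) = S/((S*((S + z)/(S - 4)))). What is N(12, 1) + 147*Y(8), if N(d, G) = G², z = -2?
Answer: -1077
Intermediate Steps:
Y(S) = -8 + (-4 + S)/(-2 + S) (Y(S) = -8 + S/((S*((S - 2)/(S - 4)))) = -8 + S/((S*((-2 + S)/(-4 + S)))) = -8 + S/((S*(-2 + S)/(-4 + S))) = -8 + S*((-4 + S)/(S*(-2 + S))) = -8 + (-4 + S)/(-2 + S))
N(12, 1) + 147*Y(8) = 1² + 147*((12 - 7*8)/(-2 + 8)) = 1 + 147*((12 - 56)/6) = 1 + 147*((⅙)*(-44)) = 1 + 147*(-22/3) = 1 - 1078 = -1077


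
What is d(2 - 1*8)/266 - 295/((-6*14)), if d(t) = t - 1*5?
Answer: 5539/1596 ≈ 3.4706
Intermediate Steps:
d(t) = -5 + t (d(t) = t - 5 = -5 + t)
d(2 - 1*8)/266 - 295/((-6*14)) = (-5 + (2 - 1*8))/266 - 295/((-6*14)) = (-5 + (2 - 8))*(1/266) - 295/(-84) = (-5 - 6)*(1/266) - 295*(-1/84) = -11*1/266 + 295/84 = -11/266 + 295/84 = 5539/1596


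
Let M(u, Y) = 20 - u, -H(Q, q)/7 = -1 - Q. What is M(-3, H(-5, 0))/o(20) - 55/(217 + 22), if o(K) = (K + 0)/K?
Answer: 5442/239 ≈ 22.770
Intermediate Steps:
H(Q, q) = 7 + 7*Q (H(Q, q) = -7*(-1 - Q) = 7 + 7*Q)
o(K) = 1 (o(K) = K/K = 1)
M(-3, H(-5, 0))/o(20) - 55/(217 + 22) = (20 - 1*(-3))/1 - 55/(217 + 22) = (20 + 3)*1 - 55/239 = 23*1 - 55*1/239 = 23 - 55/239 = 5442/239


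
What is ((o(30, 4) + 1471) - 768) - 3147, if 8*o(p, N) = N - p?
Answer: -9789/4 ≈ -2447.3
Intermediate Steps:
o(p, N) = -p/8 + N/8 (o(p, N) = (N - p)/8 = -p/8 + N/8)
((o(30, 4) + 1471) - 768) - 3147 = (((-⅛*30 + (⅛)*4) + 1471) - 768) - 3147 = (((-15/4 + ½) + 1471) - 768) - 3147 = ((-13/4 + 1471) - 768) - 3147 = (5871/4 - 768) - 3147 = 2799/4 - 3147 = -9789/4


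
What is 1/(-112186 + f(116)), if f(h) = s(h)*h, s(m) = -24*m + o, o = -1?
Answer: -1/435246 ≈ -2.2976e-6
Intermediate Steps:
s(m) = -1 - 24*m (s(m) = -24*m - 1 = -1 - 24*m)
f(h) = h*(-1 - 24*h) (f(h) = (-1 - 24*h)*h = h*(-1 - 24*h))
1/(-112186 + f(116)) = 1/(-112186 - 1*116*(1 + 24*116)) = 1/(-112186 - 1*116*(1 + 2784)) = 1/(-112186 - 1*116*2785) = 1/(-112186 - 323060) = 1/(-435246) = -1/435246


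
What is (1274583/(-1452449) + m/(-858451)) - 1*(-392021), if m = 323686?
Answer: 44435662536852412/113350572409 ≈ 3.9202e+5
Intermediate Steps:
(1274583/(-1452449) + m/(-858451)) - 1*(-392021) = (1274583/(-1452449) + 323686/(-858451)) - 1*(-392021) = (1274583*(-1/1452449) + 323686*(-1/858451)) + 392021 = (-1274583/1452449 - 29426/78041) + 392021 = -142209496177/113350572409 + 392021 = 44435662536852412/113350572409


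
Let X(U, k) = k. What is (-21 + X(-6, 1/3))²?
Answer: 3844/9 ≈ 427.11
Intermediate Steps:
(-21 + X(-6, 1/3))² = (-21 + 1/3)² = (-21 + 1*(⅓))² = (-21 + ⅓)² = (-62/3)² = 3844/9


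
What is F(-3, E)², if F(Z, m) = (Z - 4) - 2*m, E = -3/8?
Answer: 625/16 ≈ 39.063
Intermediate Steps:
E = -3/8 (E = -3*⅛ = -3/8 ≈ -0.37500)
F(Z, m) = -4 + Z - 2*m (F(Z, m) = (-4 + Z) - 2*m = -4 + Z - 2*m)
F(-3, E)² = (-4 - 3 - 2*(-3/8))² = (-4 - 3 + ¾)² = (-25/4)² = 625/16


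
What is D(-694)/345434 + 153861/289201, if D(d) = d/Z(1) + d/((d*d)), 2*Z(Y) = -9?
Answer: 332246110552667/623974514529564 ≈ 0.53247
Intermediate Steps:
Z(Y) = -9/2 (Z(Y) = (½)*(-9) = -9/2)
D(d) = 1/d - 2*d/9 (D(d) = d/(-9/2) + d/((d*d)) = d*(-2/9) + d/(d²) = -2*d/9 + d/d² = -2*d/9 + 1/d = 1/d - 2*d/9)
D(-694)/345434 + 153861/289201 = (1/(-694) - 2/9*(-694))/345434 + 153861/289201 = (-1/694 + 1388/9)*(1/345434) + 153861*(1/289201) = (963263/6246)*(1/345434) + 153861/289201 = 963263/2157580764 + 153861/289201 = 332246110552667/623974514529564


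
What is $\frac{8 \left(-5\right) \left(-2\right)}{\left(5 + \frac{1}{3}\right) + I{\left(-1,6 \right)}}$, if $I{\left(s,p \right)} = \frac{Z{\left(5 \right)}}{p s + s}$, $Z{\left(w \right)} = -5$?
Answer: $\frac{1680}{127} \approx 13.228$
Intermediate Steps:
$I{\left(s,p \right)} = - \frac{5}{s + p s}$ ($I{\left(s,p \right)} = - \frac{5}{p s + s} = - \frac{5}{s + p s}$)
$\frac{8 \left(-5\right) \left(-2\right)}{\left(5 + \frac{1}{3}\right) + I{\left(-1,6 \right)}} = \frac{8 \left(-5\right) \left(-2\right)}{\left(5 + \frac{1}{3}\right) - \frac{5}{\left(-1\right) \left(1 + 6\right)}} = \frac{\left(-40\right) \left(-2\right)}{\left(5 + \frac{1}{3}\right) - - \frac{5}{7}} = \frac{1}{\frac{16}{3} - \left(-5\right) \frac{1}{7}} \cdot 80 = \frac{1}{\frac{16}{3} + \frac{5}{7}} \cdot 80 = \frac{1}{\frac{127}{21}} \cdot 80 = \frac{21}{127} \cdot 80 = \frac{1680}{127}$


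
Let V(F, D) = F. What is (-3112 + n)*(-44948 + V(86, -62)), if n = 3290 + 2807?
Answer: -133913070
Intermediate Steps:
n = 6097
(-3112 + n)*(-44948 + V(86, -62)) = (-3112 + 6097)*(-44948 + 86) = 2985*(-44862) = -133913070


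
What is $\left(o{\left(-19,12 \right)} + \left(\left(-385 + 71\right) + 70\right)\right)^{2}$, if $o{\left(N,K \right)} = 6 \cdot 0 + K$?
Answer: $53824$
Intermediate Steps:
$o{\left(N,K \right)} = K$ ($o{\left(N,K \right)} = 0 + K = K$)
$\left(o{\left(-19,12 \right)} + \left(\left(-385 + 71\right) + 70\right)\right)^{2} = \left(12 + \left(\left(-385 + 71\right) + 70\right)\right)^{2} = \left(12 + \left(-314 + 70\right)\right)^{2} = \left(12 - 244\right)^{2} = \left(-232\right)^{2} = 53824$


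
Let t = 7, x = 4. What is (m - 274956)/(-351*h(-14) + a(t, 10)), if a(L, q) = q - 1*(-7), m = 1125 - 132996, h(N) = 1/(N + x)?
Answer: -4068270/521 ≈ -7808.6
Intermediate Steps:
h(N) = 1/(4 + N) (h(N) = 1/(N + 4) = 1/(4 + N))
m = -131871
a(L, q) = 7 + q (a(L, q) = q + 7 = 7 + q)
(m - 274956)/(-351*h(-14) + a(t, 10)) = (-131871 - 274956)/(-351/(4 - 14) + (7 + 10)) = -406827/(-351/(-10) + 17) = -406827/(-351*(-⅒) + 17) = -406827/(351/10 + 17) = -406827/521/10 = -406827*10/521 = -4068270/521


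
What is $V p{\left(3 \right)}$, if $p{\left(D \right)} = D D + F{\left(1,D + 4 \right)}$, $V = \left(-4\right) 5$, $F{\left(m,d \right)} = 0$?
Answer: $-180$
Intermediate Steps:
$V = -20$
$p{\left(D \right)} = D^{2}$ ($p{\left(D \right)} = D D + 0 = D^{2} + 0 = D^{2}$)
$V p{\left(3 \right)} = - 20 \cdot 3^{2} = \left(-20\right) 9 = -180$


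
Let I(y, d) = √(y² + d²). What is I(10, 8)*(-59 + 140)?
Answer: 162*√41 ≈ 1037.3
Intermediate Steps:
I(y, d) = √(d² + y²)
I(10, 8)*(-59 + 140) = √(8² + 10²)*(-59 + 140) = √(64 + 100)*81 = √164*81 = (2*√41)*81 = 162*√41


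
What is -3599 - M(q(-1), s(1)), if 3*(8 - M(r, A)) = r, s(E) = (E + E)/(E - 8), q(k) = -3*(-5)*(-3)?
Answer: -3622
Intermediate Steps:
q(k) = -45 (q(k) = 15*(-3) = -45)
s(E) = 2*E/(-8 + E) (s(E) = (2*E)/(-8 + E) = 2*E/(-8 + E))
M(r, A) = 8 - r/3
-3599 - M(q(-1), s(1)) = -3599 - (8 - ⅓*(-45)) = -3599 - (8 + 15) = -3599 - 1*23 = -3599 - 23 = -3622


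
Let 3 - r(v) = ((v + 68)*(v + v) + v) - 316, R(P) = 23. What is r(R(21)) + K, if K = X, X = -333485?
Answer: -337375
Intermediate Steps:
r(v) = 319 - v - 2*v*(68 + v) (r(v) = 3 - (((v + 68)*(v + v) + v) - 316) = 3 - (((68 + v)*(2*v) + v) - 316) = 3 - ((2*v*(68 + v) + v) - 316) = 3 - ((v + 2*v*(68 + v)) - 316) = 3 - (-316 + v + 2*v*(68 + v)) = 3 + (316 - v - 2*v*(68 + v)) = 319 - v - 2*v*(68 + v))
K = -333485
r(R(21)) + K = (319 - 137*23 - 2*23²) - 333485 = (319 - 3151 - 2*529) - 333485 = (319 - 3151 - 1058) - 333485 = -3890 - 333485 = -337375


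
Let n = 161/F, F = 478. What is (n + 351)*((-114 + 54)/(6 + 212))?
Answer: -2519085/26051 ≈ -96.698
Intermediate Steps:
n = 161/478 ≈ 0.33682
(n + 351)*((-114 + 54)/(6 + 212)) = (161/478 + 351)*((-114 + 54)/(6 + 212)) = 167939*(-60/218)/478 = 167939*(-60*1/218)/478 = (167939/478)*(-30/109) = -2519085/26051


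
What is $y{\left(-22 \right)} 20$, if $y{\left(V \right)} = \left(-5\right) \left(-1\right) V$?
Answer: $-2200$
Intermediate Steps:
$y{\left(V \right)} = 5 V$
$y{\left(-22 \right)} 20 = 5 \left(-22\right) 20 = \left(-110\right) 20 = -2200$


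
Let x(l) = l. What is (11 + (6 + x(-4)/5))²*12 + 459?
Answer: 90207/25 ≈ 3608.3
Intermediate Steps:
(11 + (6 + x(-4)/5))²*12 + 459 = (11 + (6 - 4/5))²*12 + 459 = (11 + (6 - 4*⅕))²*12 + 459 = (11 + (6 - ⅘))²*12 + 459 = (11 + 26/5)²*12 + 459 = (81/5)²*12 + 459 = (6561/25)*12 + 459 = 78732/25 + 459 = 90207/25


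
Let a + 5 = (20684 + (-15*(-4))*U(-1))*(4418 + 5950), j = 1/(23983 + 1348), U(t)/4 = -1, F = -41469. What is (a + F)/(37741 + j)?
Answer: 2684097052429/478008636 ≈ 5615.2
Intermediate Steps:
U(t) = -4 (U(t) = 4*(-1) = -4)
j = 1/25331 ≈ 3.9477e-5
a = 211963387 (a = -5 + (20684 - 15*(-4)*(-4))*(4418 + 5950) = -5 + (20684 + 60*(-4))*10368 = -5 + (20684 - 240)*10368 = -5 + 20444*10368 = -5 + 211963392 = 211963387)
(a + F)/(37741 + j) = (211963387 - 41469)/(37741 + 1/25331) = 211921918/(956017272/25331) = 211921918*(25331/956017272) = 2684097052429/478008636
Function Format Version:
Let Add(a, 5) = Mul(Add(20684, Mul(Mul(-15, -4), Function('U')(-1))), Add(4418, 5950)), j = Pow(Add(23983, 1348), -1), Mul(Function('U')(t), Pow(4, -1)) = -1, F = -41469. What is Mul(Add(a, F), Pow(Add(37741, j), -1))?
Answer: Rational(2684097052429, 478008636) ≈ 5615.2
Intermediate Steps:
Function('U')(t) = -4 (Function('U')(t) = Mul(4, -1) = -4)
j = Rational(1, 25331) (j = Pow(25331, -1) = Rational(1, 25331) ≈ 3.9477e-5)
a = 211963387 (a = Add(-5, Mul(Add(20684, Mul(Mul(-15, -4), -4)), Add(4418, 5950))) = Add(-5, Mul(Add(20684, Mul(60, -4)), 10368)) = Add(-5, Mul(Add(20684, -240), 10368)) = Add(-5, Mul(20444, 10368)) = Add(-5, 211963392) = 211963387)
Mul(Add(a, F), Pow(Add(37741, j), -1)) = Mul(Add(211963387, -41469), Pow(Add(37741, Rational(1, 25331)), -1)) = Mul(211921918, Pow(Rational(956017272, 25331), -1)) = Mul(211921918, Rational(25331, 956017272)) = Rational(2684097052429, 478008636)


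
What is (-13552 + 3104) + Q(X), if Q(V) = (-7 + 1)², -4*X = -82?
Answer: -10412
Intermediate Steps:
X = 41/2 (X = -¼*(-82) = 41/2 ≈ 20.500)
Q(V) = 36 (Q(V) = (-6)² = 36)
(-13552 + 3104) + Q(X) = (-13552 + 3104) + 36 = -10448 + 36 = -10412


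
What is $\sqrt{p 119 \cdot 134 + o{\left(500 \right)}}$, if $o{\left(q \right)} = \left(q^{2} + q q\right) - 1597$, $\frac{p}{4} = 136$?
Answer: $\sqrt{9173027} \approx 3028.7$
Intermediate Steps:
$p = 544$ ($p = 4 \cdot 136 = 544$)
$o{\left(q \right)} = -1597 + 2 q^{2}$ ($o{\left(q \right)} = \left(q^{2} + q^{2}\right) - 1597 = 2 q^{2} - 1597 = -1597 + 2 q^{2}$)
$\sqrt{p 119 \cdot 134 + o{\left(500 \right)}} = \sqrt{544 \cdot 119 \cdot 134 - \left(1597 - 2 \cdot 500^{2}\right)} = \sqrt{64736 \cdot 134 + \left(-1597 + 2 \cdot 250000\right)} = \sqrt{8674624 + \left(-1597 + 500000\right)} = \sqrt{8674624 + 498403} = \sqrt{9173027}$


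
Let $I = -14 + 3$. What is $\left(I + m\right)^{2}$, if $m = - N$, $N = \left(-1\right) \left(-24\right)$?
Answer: $1225$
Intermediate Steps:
$N = 24$
$I = -11$
$m = -24$ ($m = \left(-1\right) 24 = -24$)
$\left(I + m\right)^{2} = \left(-11 - 24\right)^{2} = \left(-35\right)^{2} = 1225$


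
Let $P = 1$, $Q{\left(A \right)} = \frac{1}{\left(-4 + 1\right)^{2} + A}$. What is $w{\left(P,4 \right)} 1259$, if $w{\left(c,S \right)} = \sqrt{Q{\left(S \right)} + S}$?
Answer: $\frac{1259 \sqrt{689}}{13} \approx 2542.1$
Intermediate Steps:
$Q{\left(A \right)} = \frac{1}{9 + A}$ ($Q{\left(A \right)} = \frac{1}{\left(-3\right)^{2} + A} = \frac{1}{9 + A}$)
$w{\left(c,S \right)} = \sqrt{S + \frac{1}{9 + S}}$ ($w{\left(c,S \right)} = \sqrt{\frac{1}{9 + S} + S} = \sqrt{S + \frac{1}{9 + S}}$)
$w{\left(P,4 \right)} 1259 = \sqrt{\frac{1 + 4 \left(9 + 4\right)}{9 + 4}} \cdot 1259 = \sqrt{\frac{1 + 4 \cdot 13}{13}} \cdot 1259 = \sqrt{\frac{1 + 52}{13}} \cdot 1259 = \sqrt{\frac{1}{13} \cdot 53} \cdot 1259 = \sqrt{\frac{53}{13}} \cdot 1259 = \frac{\sqrt{689}}{13} \cdot 1259 = \frac{1259 \sqrt{689}}{13}$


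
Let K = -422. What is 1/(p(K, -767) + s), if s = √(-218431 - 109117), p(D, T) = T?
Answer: -59/70449 - 2*I*√81887/915837 ≈ -0.00083749 - 0.00062491*I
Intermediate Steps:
s = 2*I*√81887 (s = √(-327548) = 2*I*√81887 ≈ 572.32*I)
1/(p(K, -767) + s) = 1/(-767 + 2*I*√81887)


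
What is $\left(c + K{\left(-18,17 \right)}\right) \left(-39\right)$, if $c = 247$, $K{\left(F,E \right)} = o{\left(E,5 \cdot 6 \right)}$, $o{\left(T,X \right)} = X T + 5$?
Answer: $-29718$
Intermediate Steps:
$o{\left(T,X \right)} = 5 + T X$ ($o{\left(T,X \right)} = T X + 5 = 5 + T X$)
$K{\left(F,E \right)} = 5 + 30 E$ ($K{\left(F,E \right)} = 5 + E 5 \cdot 6 = 5 + E 30 = 5 + 30 E$)
$\left(c + K{\left(-18,17 \right)}\right) \left(-39\right) = \left(247 + \left(5 + 30 \cdot 17\right)\right) \left(-39\right) = \left(247 + \left(5 + 510\right)\right) \left(-39\right) = \left(247 + 515\right) \left(-39\right) = 762 \left(-39\right) = -29718$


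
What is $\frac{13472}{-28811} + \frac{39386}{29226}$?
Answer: $\frac{370508687}{421015143} \approx 0.88004$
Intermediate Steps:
$\frac{13472}{-28811} + \frac{39386}{29226} = 13472 \left(- \frac{1}{28811}\right) + 39386 \cdot \frac{1}{29226} = - \frac{13472}{28811} + \frac{19693}{14613} = \frac{370508687}{421015143}$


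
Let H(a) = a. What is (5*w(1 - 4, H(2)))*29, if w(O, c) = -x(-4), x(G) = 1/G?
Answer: 145/4 ≈ 36.250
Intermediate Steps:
x(G) = 1/G
w(O, c) = ¼ (w(O, c) = -1/(-4) = -1*(-¼) = ¼)
(5*w(1 - 4, H(2)))*29 = (5*(¼))*29 = (5/4)*29 = 145/4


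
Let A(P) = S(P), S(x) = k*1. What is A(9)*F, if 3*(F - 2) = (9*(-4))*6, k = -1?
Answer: 70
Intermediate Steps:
S(x) = -1 (S(x) = -1*1 = -1)
A(P) = -1
F = -70 (F = 2 + ((9*(-4))*6)/3 = 2 + (-36*6)/3 = 2 + (⅓)*(-216) = 2 - 72 = -70)
A(9)*F = -1*(-70) = 70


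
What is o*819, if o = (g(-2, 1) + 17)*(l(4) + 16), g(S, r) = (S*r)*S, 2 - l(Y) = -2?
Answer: 343980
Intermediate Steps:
l(Y) = 4 (l(Y) = 2 - 1*(-2) = 2 + 2 = 4)
g(S, r) = r*S²
o = 420 (o = (1*(-2)² + 17)*(4 + 16) = (1*4 + 17)*20 = (4 + 17)*20 = 21*20 = 420)
o*819 = 420*819 = 343980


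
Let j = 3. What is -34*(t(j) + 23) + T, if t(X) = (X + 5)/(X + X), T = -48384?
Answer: -147634/3 ≈ -49211.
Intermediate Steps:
t(X) = (5 + X)/(2*X) (t(X) = (5 + X)/((2*X)) = (5 + X)*(1/(2*X)) = (5 + X)/(2*X))
-34*(t(j) + 23) + T = -34*((½)*(5 + 3)/3 + 23) - 48384 = -34*((½)*(⅓)*8 + 23) - 48384 = -34*(4/3 + 23) - 48384 = -34*73/3 - 48384 = -2482/3 - 48384 = -147634/3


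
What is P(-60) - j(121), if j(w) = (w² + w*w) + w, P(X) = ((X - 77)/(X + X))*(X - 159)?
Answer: -1186121/40 ≈ -29653.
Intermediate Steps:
P(X) = (-159 + X)*(-77 + X)/(2*X) (P(X) = ((-77 + X)/((2*X)))*(-159 + X) = ((-77 + X)*(1/(2*X)))*(-159 + X) = ((-77 + X)/(2*X))*(-159 + X) = (-159 + X)*(-77 + X)/(2*X))
j(w) = w + 2*w² (j(w) = (w² + w²) + w = 2*w² + w = w + 2*w²)
P(-60) - j(121) = (½)*(12243 - 60*(-236 - 60))/(-60) - 121*(1 + 2*121) = (½)*(-1/60)*(12243 - 60*(-296)) - 121*(1 + 242) = (½)*(-1/60)*(12243 + 17760) - 121*243 = (½)*(-1/60)*30003 - 1*29403 = -10001/40 - 29403 = -1186121/40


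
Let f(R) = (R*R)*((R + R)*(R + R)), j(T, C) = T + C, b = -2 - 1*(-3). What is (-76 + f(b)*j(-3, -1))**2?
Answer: 8464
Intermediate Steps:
b = 1 (b = -2 + 3 = 1)
j(T, C) = C + T
f(R) = 4*R**4 (f(R) = R**2*((2*R)*(2*R)) = R**2*(4*R**2) = 4*R**4)
(-76 + f(b)*j(-3, -1))**2 = (-76 + (4*1**4)*(-1 - 3))**2 = (-76 + (4*1)*(-4))**2 = (-76 + 4*(-4))**2 = (-76 - 16)**2 = (-92)**2 = 8464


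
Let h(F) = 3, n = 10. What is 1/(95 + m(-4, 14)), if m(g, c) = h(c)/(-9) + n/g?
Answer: 6/553 ≈ 0.010850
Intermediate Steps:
m(g, c) = -⅓ + 10/g (m(g, c) = 3/(-9) + 10/g = 3*(-⅑) + 10/g = -⅓ + 10/g)
1/(95 + m(-4, 14)) = 1/(95 + (⅓)*(30 - 1*(-4))/(-4)) = 1/(95 + (⅓)*(-¼)*(30 + 4)) = 1/(95 + (⅓)*(-¼)*34) = 1/(95 - 17/6) = 1/(553/6) = 6/553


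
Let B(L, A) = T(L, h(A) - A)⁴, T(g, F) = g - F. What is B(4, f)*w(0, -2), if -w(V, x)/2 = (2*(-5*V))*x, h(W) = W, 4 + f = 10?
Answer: 0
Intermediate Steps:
f = 6 (f = -4 + 10 = 6)
w(V, x) = 20*V*x (w(V, x) = -2*2*(-5*V)*x = -2*(-10*V)*x = -(-20)*V*x = 20*V*x)
B(L, A) = L⁴ (B(L, A) = (L - (A - A))⁴ = (L - 1*0)⁴ = (L + 0)⁴ = L⁴)
B(4, f)*w(0, -2) = 4⁴*(20*0*(-2)) = 256*0 = 0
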